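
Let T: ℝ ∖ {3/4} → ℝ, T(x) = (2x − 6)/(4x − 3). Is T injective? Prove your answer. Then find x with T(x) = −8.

Suppose T(a) = T(b). Cross-multiplying: (2a − 6)(4b − 3) = (2b − 6)(4a − 3).
Expanding both sides and cancelling the symmetric terms leaves 18·(a − b) = 0. Since 18 ≠ 0, a = b. Thus T is injective.
Solving T(x) = −8: cross-multiplying gives 2x − 6 = −8(4x − 3), which rearranges to 34x = 30, so x = 15/17.

15/17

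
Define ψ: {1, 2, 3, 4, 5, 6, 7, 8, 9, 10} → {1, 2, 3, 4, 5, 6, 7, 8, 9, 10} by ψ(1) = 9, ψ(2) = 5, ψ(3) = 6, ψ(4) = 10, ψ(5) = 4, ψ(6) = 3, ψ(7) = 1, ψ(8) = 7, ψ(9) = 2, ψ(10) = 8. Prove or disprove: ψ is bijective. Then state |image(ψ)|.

The values 9, 5, 6, 10, 4, 3, 1, 7, 2, 8 are a permutation of {1, 2, 3, 4, 5, 6, 7, 8, 9, 10}: each element appears exactly once.
So ψ is injective and surjective, hence bijective.
The image of ψ is {1, 2, 3, 4, 5, 6, 7, 8, 9, 10}, which has 10 elements.

10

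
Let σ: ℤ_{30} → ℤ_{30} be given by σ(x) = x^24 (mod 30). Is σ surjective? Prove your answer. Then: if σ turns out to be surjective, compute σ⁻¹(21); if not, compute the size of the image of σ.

σ(2): Repeated squaring mod 30: 2^1 ≡ 2, 2^2 ≡ 2² = 4, 2^4 ≡ 4² = 16, 2^8 ≡ 16² = 256 ≡ 16, 2^16 ≡ 16² = 256 ≡ 16. Since 24 = 16 + 8, 2^24 ≡ 16·16: 16·16 = 256 ≡ 16. So 2^24 ≡ 16 (mod 30).
σ(4): Repeated squaring mod 30: 4^1 ≡ 4, 4^2 ≡ 4² = 16, 4^4 ≡ 16² = 256 ≡ 16, 4^8 ≡ 16² = 256 ≡ 16, 4^16 ≡ 16² = 256 ≡ 16. Since 24 = 16 + 8, 4^24 ≡ 16·16: 16·16 = 256 ≡ 16. So 4^24 ≡ 16 (mod 30).
So σ(2) = σ(4) = 16 while 2 ≠ 4, therefore σ is not injective.
A non-injective map from the 30-element set ℤ_{30} to itself takes at most 29 distinct values, so it cannot be surjective. Thus σ is not surjective.
Since σ is not surjective, we determine |image(σ)|. Computing x^24 mod 30 for each x (by repeated squaring, reducing mod 30 at every step), the values σ(0), σ(1), …, σ(29) are: 0, 1, 16, 21, 16, 25, 6, 1, 16, 21, 10, 1, 6, 1, 16, 15, 16, 1, 6, 1, 10, 21, 16, 1, 6, 25, 16, 21, 16, 1.
The distinct values are {0, 1, 6, 10, 15, 16, 21, 25}; there are 8 of them.

8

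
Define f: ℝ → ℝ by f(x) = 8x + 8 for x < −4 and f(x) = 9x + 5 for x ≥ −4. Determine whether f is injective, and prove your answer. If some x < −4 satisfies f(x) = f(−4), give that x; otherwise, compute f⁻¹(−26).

-39/8

Both pieces are strictly increasing (slopes 8 and 9), so each is injective on its own interval.
The left piece maps (−∞, −4) onto (−∞, −24); the right piece maps [−4, ∞) onto [−31, ∞).
These images overlap. In particular f(−4) = −31 (right piece), and solving 8x + 8 = −31 on the left piece gives x = −39/8 < −4.
So f(−39/8) = f(−4) with −39/8 ≠ −4, and f is not injective. This x = −39/8 is the requested value below −4.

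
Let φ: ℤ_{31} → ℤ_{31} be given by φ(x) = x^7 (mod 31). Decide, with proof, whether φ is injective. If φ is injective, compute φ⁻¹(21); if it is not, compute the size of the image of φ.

22

Since 31 is prime, the nonzero elements of ℤ_{31} form a cyclic group of order 30.
As gcd(7, 30) = 1, raising to the 7th power is a bijection on this group: if u^7 ≡ v^7 then (uv^{−1})^7 = 1, and the only element of order dividing gcd(7, 30) = 1 is 1, so u = v.
With φ(0) = 0 this makes φ injective on all of ℤ_{31}, hence bijective (finite equal-size domain and codomain). In particular φ is injective.
Since φ is injective, we find the preimage of 21. The inverse of x ↦ x^7 on (ℤ_{31})^× is x ↦ x^13, because 7·13 = 91 = 3·30 + 1 ≡ 1 (mod 30) and x^{30} = 1 for x ≠ 0 (Fermat). So φ⁻¹(21) = 21^13 mod 31.
Repeated squaring mod 31: 21^1 ≡ 21, 21^2 ≡ 21² = 441 ≡ 7, 21^4 ≡ 7² = 49 ≡ 18, 21^8 ≡ 18² = 324 ≡ 14. Since 13 = 8 + 4 + 1, 21^13 ≡ 14·18·21: 14·18 = 252 ≡ 4, then 4·21 = 84 ≡ 22. So 21^13 ≡ 22 (mod 31).
Hence φ⁻¹(21) = 22.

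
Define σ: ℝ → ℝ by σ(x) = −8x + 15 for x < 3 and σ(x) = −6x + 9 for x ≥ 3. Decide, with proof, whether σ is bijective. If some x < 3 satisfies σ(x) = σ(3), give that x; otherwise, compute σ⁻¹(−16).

Both pieces are strictly decreasing (slopes −8 and −6), so each is injective on its own interval.
The left piece maps (−∞, 3) onto (−9, ∞); the right piece maps [3, ∞) onto (−∞, −9].
Since −9 = −9, the images partition ℝ: σ is injective and surjective, hence bijective.
Because the two images are disjoint, no x < 3 has σ(x) = σ(3), so we compute σ⁻¹(−16): −16 lies in (−∞, −9], so solve −6x + 9 = −16: x = (−16 − 9)/(−6) = 25/6.

25/6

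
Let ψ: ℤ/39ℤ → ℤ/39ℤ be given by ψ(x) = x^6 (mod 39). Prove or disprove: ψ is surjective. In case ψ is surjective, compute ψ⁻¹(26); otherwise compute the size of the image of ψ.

6

ψ(1) = 1^6 = 1.
ψ(4): Repeated squaring mod 39: 4^1 ≡ 4, 4^2 ≡ 4² = 16, 4^4 ≡ 16² = 256 ≡ 22. Since 6 = 4 + 2, 4^6 ≡ 22·16: 22·16 = 352 ≡ 1. So 4^6 ≡ 1 (mod 39).
So ψ(1) = ψ(4) = 1 while 1 ≠ 4, hence ψ is not injective.
A non-injective map from the 39-element set ℤ/39ℤ to itself takes at most 38 distinct values, so it cannot be surjective. Therefore ψ is not surjective.
Since ψ is not surjective, we determine |image(ψ)|. Computing x^6 mod 39 for each x (by repeated squaring, reducing mod 39 at every step), the values ψ(0), ψ(1), …, ψ(38) are: 0, 1, 25, 27, 1, 25, 12, 25, 25, 27, 1, 25, 27, 13, 1, 12, 1, 1, 12, 25, 25, 12, 1, 1, 12, 1, 13, 27, 25, 1, 27, 25, 25, 12, 25, 1, 27, 25, 1.
The distinct values are {0, 1, 12, 13, 25, 27}; there are 6 of them.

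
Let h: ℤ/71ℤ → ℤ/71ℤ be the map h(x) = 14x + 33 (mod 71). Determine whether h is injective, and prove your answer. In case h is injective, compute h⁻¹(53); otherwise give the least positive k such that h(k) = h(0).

If h(s) = h(t), then 14s ≡ 14t (mod 71). Because gcd(14, 71) = 1, we may cancel 14 to get s ≡ t (mod 71).
Therefore h is injective.
We now compute 14⁻¹ mod 71 explicitly. Euclid's algorithm: 71 = 5·14 + 1; back-substituting gives 1 = 66·14 − 13·71, so 14⁻¹ ≡ 66 (mod 71).
Since h is injective, we compute h⁻¹(53): solve 14x + 33 ≡ 53 (mod 71), i.e. 14x ≡ 20 (mod 71).
Multiplying by 14⁻¹ = 66 gives x ≡ 66·20 = 1320 = 18·71 + 42 ≡ 42 (mod 71).
Check: h(42) = 14·42 + 33 = 621 = 8·71 + 53 ≡ 53 (mod 71).

42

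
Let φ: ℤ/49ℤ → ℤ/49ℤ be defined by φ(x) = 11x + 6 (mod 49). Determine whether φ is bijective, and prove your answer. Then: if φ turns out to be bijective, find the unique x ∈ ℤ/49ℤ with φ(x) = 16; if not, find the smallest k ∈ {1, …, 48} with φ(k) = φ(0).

41

By definition, injectivity means: for all x_1, x_2 in the domain, φ(x_1) = φ(x_2) implies x_1 = x_2.
If φ(x_1) = φ(x_2), then 11x_1 ≡ 11x_2 (mod 49). Because gcd(11, 49) = 1, we may cancel 11 to get x_1 ≡ x_2 (mod 49).
We now compute 11⁻¹ mod 49 explicitly. Euclid's algorithm: 49 = 4·11 + 5, 11 = 2·5 + 1; back-substituting gives 1 = 9·11 − 2·49, so 11⁻¹ ≡ 9 (mod 49).
For any y ∈ ℤ/49ℤ, x = 9(y − 6) mod 49 satisfies φ(x) = 11·9(y − 6) + 6 ≡ y (since 11·9 ≡ 1 mod 49). So every y has a preimage.
Thus φ is bijective.
Since φ is bijective, we find φ⁻¹(16): we need 11x ≡ 16 − 6 ≡ 10 (mod 49). Using 11⁻¹ = 9: x ≡ 9·10 = 90 = 1·49 + 41, so x = 41.
Check: φ(41) = 11·41 + 6 = 457 = 9·49 + 16 ≡ 16 (mod 49).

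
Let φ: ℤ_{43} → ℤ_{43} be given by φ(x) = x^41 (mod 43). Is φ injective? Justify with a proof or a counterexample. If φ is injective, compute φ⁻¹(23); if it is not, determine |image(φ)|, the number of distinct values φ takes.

Since 43 is prime, the nonzero elements of ℤ_{43} form a cyclic group of order 42.
As gcd(41, 42) = 1, raising to the 41st power is a bijection on this group: if s^41 ≡ t^41 then (st^{−1})^41 = 1, and the only element of order dividing gcd(41, 42) = 1 is 1, so s = t.
With φ(0) = 0 this makes φ injective on all of ℤ_{43}, hence bijective (finite equal-size domain and codomain). In particular φ is injective.
Since φ is injective, we find the preimage of 23. The inverse of x ↦ x^41 on (ℤ_{43})^× is x ↦ x^41, because 41·41 = 1681 = 40·42 + 1 ≡ 1 (mod 42) and x^{42} = 1 for x ≠ 0 (Fermat). So φ⁻¹(23) = 23^41 mod 43.
Repeated squaring mod 43: 23^1 ≡ 23, 23^2 ≡ 23² = 529 ≡ 13, 23^4 ≡ 13² = 169 ≡ 40, 23^8 ≡ 40² = 1600 ≡ 9, 23^16 ≡ 9² = 81 ≡ 38, 23^32 ≡ 38² = 1444 ≡ 25. Since 41 = 32 + 8 + 1, 23^41 ≡ 25·9·23: 25·9 = 225 ≡ 10, then 10·23 = 230 ≡ 15. So 23^41 ≡ 15 (mod 43).
Hence φ⁻¹(23) = 15.

15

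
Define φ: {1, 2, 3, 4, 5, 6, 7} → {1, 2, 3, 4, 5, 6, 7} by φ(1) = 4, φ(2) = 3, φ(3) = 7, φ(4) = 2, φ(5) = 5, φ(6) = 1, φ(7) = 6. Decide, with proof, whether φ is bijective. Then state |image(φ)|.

The values 4, 3, 7, 2, 5, 1, 6 are a permutation of {1, 2, 3, 4, 5, 6, 7}: each element appears exactly once.
So φ is injective and surjective, hence bijective.
The image of φ is {1, 2, 3, 4, 5, 6, 7}, which has 7 elements.

7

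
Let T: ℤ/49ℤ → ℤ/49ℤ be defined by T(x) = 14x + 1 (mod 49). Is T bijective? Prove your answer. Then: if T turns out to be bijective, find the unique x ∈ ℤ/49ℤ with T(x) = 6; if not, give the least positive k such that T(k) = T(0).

We have gcd(14, 49) = 7 > 1. Taking x_1 = 0 and x_2 = 7: T(0) = 1 and T(7) = 14·7 + 1 = 99 ≡ 1 (mod 49).
So T(0) = T(7) while 0 ≠ 7, so T is not injective, hence not bijective.
Since T is not bijective, we find the least positive k with T(k) = T(0): this means 14k ≡ 0 (mod 49), i.e. 49 ∣ 14k. Since gcd(14, 49) = 7, dividing through by 7 this holds exactly when 7 ∣ 2k, and as gcd(2, 7) = 1, exactly when 7 ∣ k.
The smallest positive such k is 7.

7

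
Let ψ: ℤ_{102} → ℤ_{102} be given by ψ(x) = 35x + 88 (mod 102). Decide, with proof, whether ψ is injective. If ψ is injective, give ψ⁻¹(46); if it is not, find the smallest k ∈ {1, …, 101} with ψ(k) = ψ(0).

60

Suppose ψ(s) = ψ(t) in ℤ_{102}. Then 35s + 88 ≡ 35t + 88 (mod 102), therefore 35(s − t) ≡ 0 (mod 102).
Since gcd(35, 102) = 1, 35 is invertible modulo 102, hence s − t ≡ 0 (mod 102), i.e. s = t.
So ψ is injective.
We now compute 35⁻¹ mod 102 explicitly. Euclid's algorithm: 102 = 2·35 + 32, 35 = 1·32 + 3, 32 = 10·3 + 2, 3 = 1·2 + 1; back-substituting gives 1 = 35·35 − 12·102, so 35⁻¹ ≡ 35 (mod 102).
Since ψ is injective, we find ψ⁻¹(46): we need 35x ≡ 46 − 88 ≡ 60 (mod 102). Using 35⁻¹ = 35: x ≡ 35·60 = 2100 = 20·102 + 60, so x = 60.
Check: ψ(60) = 35·60 + 88 = 2188 = 21·102 + 46 ≡ 46 (mod 102).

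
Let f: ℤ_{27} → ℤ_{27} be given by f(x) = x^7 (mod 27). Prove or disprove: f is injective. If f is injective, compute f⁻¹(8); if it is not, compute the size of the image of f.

19

f(0) = 0^7 = 0.
f(3): Repeated squaring mod 27: 3^1 ≡ 3, 3^2 ≡ 3² = 9, 3^4 ≡ 9² = 81 ≡ 0. Since 7 = 4 + 2 + 1, 3^7 ≡ 0·9·3: 0·9 = 0, then 0·3 = 0. So 3^7 ≡ 0 (mod 27).
So f(0) = f(3) = 0 while 0 ≠ 3, hence f is not injective.
Since f is not injective, we determine |image(f)|. Computing x^7 mod 27 for each x (by repeated squaring, reducing mod 27 at every step), the values f(0), f(1), …, f(26) are: 0, 1, 20, 0, 22, 14, 0, 16, 8, 0, 10, 2, 0, 4, 23, 0, 25, 17, 0, 19, 11, 0, 13, 5, 0, 7, 26.
The distinct values are {0, 1, 2, 4, 5, 7, 8, 10, 11, 13, 14, 16, 17, 19, 20, 22, 23, 25, 26}; there are 19 of them.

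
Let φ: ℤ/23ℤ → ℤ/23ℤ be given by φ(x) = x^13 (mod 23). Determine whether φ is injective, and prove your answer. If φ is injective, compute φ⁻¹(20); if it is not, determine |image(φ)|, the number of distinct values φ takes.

Since 23 is prime, the nonzero elements of ℤ/23ℤ form a cyclic group of order 22.
As gcd(13, 22) = 1, raising to the 13th power is a bijection on this group: if u^13 ≡ v^13 then (uv^{−1})^13 = 1, and the only element of order dividing gcd(13, 22) = 1 is 1, so u = v.
With φ(0) = 0 this makes φ injective on all of ℤ/23ℤ, hence bijective (finite equal-size domain and codomain). In particular φ is injective.
Since φ is injective, we find the preimage of 20. The inverse of x ↦ x^13 on (ℤ/23ℤ)^× is x ↦ x^17, because 13·17 = 221 = 10·22 + 1 ≡ 1 (mod 22) and x^{22} = 1 for x ≠ 0 (Fermat). So φ⁻¹(20) = 20^17 mod 23.
Repeated squaring mod 23: 20^1 ≡ 20, 20^2 ≡ 20² = 400 ≡ 9, 20^4 ≡ 9² = 81 ≡ 12, 20^8 ≡ 12² = 144 ≡ 6, 20^16 ≡ 6² = 36 ≡ 13. Since 17 = 16 + 1, 20^17 ≡ 13·20: 13·20 = 260 ≡ 7. So 20^17 ≡ 7 (mod 23).
Hence φ⁻¹(20) = 7.

7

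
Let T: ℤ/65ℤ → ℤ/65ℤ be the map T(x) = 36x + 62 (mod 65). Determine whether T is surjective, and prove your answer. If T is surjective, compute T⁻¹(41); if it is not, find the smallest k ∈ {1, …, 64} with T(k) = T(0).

59

Recall: T is surjective if every y in the codomain equals T(x) for some x in the domain.
Since gcd(36, 65) = 1, 36 is invertible modulo 65. Euclid's algorithm: 65 = 1·36 + 29, 36 = 1·29 + 7, 29 = 4·7 + 1; back-substituting gives 1 = 56·36 − 31·65, so 36⁻¹ ≡ 56 (mod 65).
Then y ↦ 56(y − 62) is a two-sided inverse to T, so every y ∈ ℤ/65ℤ has a preimage.
Therefore T is surjective.
Since T is surjective, we find T⁻¹(41): we need 36x ≡ 41 − 62 ≡ 44 (mod 65). Using 36⁻¹ = 56: x ≡ 56·44 = 2464 = 37·65 + 59, so x = 59.
Check: T(59) = 36·59 + 62 = 2186 = 33·65 + 41 ≡ 41 (mod 65).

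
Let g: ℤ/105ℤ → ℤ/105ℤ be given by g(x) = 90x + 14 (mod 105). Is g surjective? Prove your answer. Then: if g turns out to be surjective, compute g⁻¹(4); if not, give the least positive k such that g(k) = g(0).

7

Recall that g is surjective if every y in the codomain equals g(x) for some x in the domain.
Since gcd(90, 105) = 15, we have 90x ≡ 0 (mod 15) for all x, so g(x) ≡ 14 (mod 15).
But 0 ≢ 14 (mod 15), so 0 ∈ ℤ/105ℤ has no preimage. Hence g is not surjective.
Since g is not surjective, we find the least positive k with g(k) = g(0): this means 90k ≡ 0 (mod 105), i.e. 105 ∣ 90k. Since gcd(90, 105) = 15, dividing through by 15 this holds exactly when 7 ∣ 6k, and as gcd(6, 7) = 1, exactly when 7 ∣ k.
The smallest positive such k is 7.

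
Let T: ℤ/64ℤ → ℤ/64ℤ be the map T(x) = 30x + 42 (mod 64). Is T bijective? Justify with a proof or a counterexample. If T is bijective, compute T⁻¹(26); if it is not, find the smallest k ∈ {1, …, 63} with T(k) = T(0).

We have gcd(30, 64) = 2 > 1. Taking u = 0 and v = 32: T(0) = 42 and T(32) = 30·32 + 42 = 1002 ≡ 42 (mod 64).
So T(0) = T(32) while 0 ≠ 32, hence T is not injective, hence not bijective.
Since T is not bijective, we find the least positive k with T(k) = T(0): this means 30k ≡ 0 (mod 64), i.e. 64 ∣ 30k. Since gcd(30, 64) = 2, dividing through by 2 this holds exactly when 32 ∣ 15k, and as gcd(15, 32) = 1, exactly when 32 ∣ k.
The smallest positive such k is 32.

32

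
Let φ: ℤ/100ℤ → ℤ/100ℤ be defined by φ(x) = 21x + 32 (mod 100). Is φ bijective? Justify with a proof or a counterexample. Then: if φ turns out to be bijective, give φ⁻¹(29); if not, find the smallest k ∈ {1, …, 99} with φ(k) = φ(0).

Suppose φ(a) = φ(b) in ℤ/100ℤ. Then 21a + 32 ≡ 21b + 32 (mod 100), therefore 21(a − b) ≡ 0 (mod 100).
Since gcd(21, 100) = 1, 21 is invertible modulo 100, so a − b ≡ 0 (mod 100), i.e. a = b.
We now compute 21⁻¹ mod 100 explicitly. Euclid's algorithm: 100 = 4·21 + 16, 21 = 1·16 + 5, 16 = 3·5 + 1; back-substituting gives 1 = 81·21 − 17·100, so 21⁻¹ ≡ 81 (mod 100).
Then y ↦ 81(y − 32) is a two-sided inverse to φ, so every y ∈ ℤ/100ℤ has a preimage.
Therefore φ is bijective.
Since φ is bijective, we compute φ⁻¹(29): solve 21x + 32 ≡ 29 (mod 100), i.e. 21x ≡ 97 (mod 100).
Multiplying by 21⁻¹ = 81 gives x ≡ 81·97 = 7857 = 78·100 + 57 ≡ 57 (mod 100).
Check: φ(57) = 21·57 + 32 = 1229 = 12·100 + 29 ≡ 29 (mod 100).

57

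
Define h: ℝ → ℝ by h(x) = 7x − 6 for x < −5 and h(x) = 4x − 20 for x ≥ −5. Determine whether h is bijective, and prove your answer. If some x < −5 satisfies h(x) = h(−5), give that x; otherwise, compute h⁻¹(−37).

Both pieces are strictly increasing (slopes 7 and 4), so each is injective on its own interval.
The left piece maps (−∞, −5) onto (−∞, −41); the right piece maps [−5, ∞) onto [−40, ∞).
The images leave a gap (−41 has no preimage), so h is not surjective, hence not bijective.
Because the two images are disjoint, no x < −5 has h(x) = h(−5), so we compute h⁻¹(−37): −37 lies in [−40, ∞), so solve 4x − 20 = −37: x = (−37 + 20)/4 = −17/4.

-17/4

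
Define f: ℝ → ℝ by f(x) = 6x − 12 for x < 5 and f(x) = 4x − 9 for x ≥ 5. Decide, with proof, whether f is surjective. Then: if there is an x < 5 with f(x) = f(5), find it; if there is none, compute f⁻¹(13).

Both pieces are strictly increasing (slopes 6 and 4), so each is injective on its own interval.
The left piece maps (−∞, 5) onto (−∞, 18); the right piece maps [5, ∞) onto [11, ∞).
The union (−∞, 18) ∪ [11, ∞) covers ℝ, so f is surjective.
For the follow-up: the images overlap, so an x < 5 with f(x) = f(5) exists. f(5) = 11; solving 6x − 12 = 11 for x < 5 gives x = (11 + 12)/6 = 23/6.

23/6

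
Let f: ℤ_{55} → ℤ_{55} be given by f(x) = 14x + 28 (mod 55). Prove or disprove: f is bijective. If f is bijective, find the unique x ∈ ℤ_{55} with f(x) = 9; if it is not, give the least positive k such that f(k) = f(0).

34

Recall that injectivity means: for all u, v in the domain, f(u) = f(v) implies u = v.
Suppose f(u) = f(v) in ℤ_{55}. Then 14u + 28 ≡ 14v + 28 (mod 55), therefore 14(u − v) ≡ 0 (mod 55).
Since gcd(14, 55) = 1, 14 is invertible modulo 55, so u − v ≡ 0 (mod 55), i.e. u = v.
We now compute 14⁻¹ mod 55 explicitly. Euclid's algorithm: 55 = 3·14 + 13, 14 = 1·13 + 1; back-substituting gives 1 = 4·14 − 1·55, so 14⁻¹ ≡ 4 (mod 55).
Then y ↦ 4(y − 28) is a two-sided inverse to f, so every y ∈ ℤ_{55} has a preimage.
Therefore f is bijective.
Since f is bijective, we compute f⁻¹(9): solve 14x + 28 ≡ 9 (mod 55), i.e. 14x ≡ 36 (mod 55).
Multiplying by 14⁻¹ = 4 gives x ≡ 4·36 = 144 = 2·55 + 34 ≡ 34 (mod 55).
Check: f(34) = 14·34 + 28 = 504 = 9·55 + 9 ≡ 9 (mod 55).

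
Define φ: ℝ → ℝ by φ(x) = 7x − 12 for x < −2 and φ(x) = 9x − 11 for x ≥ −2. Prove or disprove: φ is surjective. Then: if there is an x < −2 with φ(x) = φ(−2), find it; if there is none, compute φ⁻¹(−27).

Both pieces are strictly increasing (slopes 7 and 9), so each is injective on its own interval.
The left piece maps (−∞, −2) onto (−∞, −26); the right piece maps [−2, ∞) onto [−29, ∞).
The union (−∞, −26) ∪ [−29, ∞) covers ℝ, so φ is surjective.
For the follow-up: the images overlap, so an x < −2 with φ(x) = φ(−2) exists. φ(−2) = −29; solving 7x − 12 = −29 for x < −2 gives x = (−29 + 12)/7 = −17/7.

-17/7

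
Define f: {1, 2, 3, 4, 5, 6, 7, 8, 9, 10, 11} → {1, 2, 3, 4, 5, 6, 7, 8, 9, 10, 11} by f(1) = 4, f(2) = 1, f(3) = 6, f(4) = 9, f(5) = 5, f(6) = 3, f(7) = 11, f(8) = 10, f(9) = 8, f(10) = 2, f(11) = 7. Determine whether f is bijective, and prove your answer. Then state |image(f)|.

The values 4, 1, 6, 9, 5, 3, 11, 10, 8, 2, 7 are a permutation of {1, 2, 3, 4, 5, 6, 7, 8, 9, 10, 11}: each element appears exactly once.
So f is injective and surjective, hence bijective.
The image of f is {1, 2, 3, 4, 5, 6, 7, 8, 9, 10, 11}, which has 11 elements.

11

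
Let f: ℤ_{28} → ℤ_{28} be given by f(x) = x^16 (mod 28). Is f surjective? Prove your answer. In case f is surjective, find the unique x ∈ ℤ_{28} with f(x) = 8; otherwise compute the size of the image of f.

f(6): Repeated squaring mod 28: 6^1 ≡ 6, 6^2 ≡ 6² = 36 ≡ 8, 6^4 ≡ 8² = 64 ≡ 8, 6^8 ≡ 8² = 64 ≡ 8, 6^16 ≡ 8² = 64 ≡ 8. So 6^16 ≡ 8 (mod 28).
f(8): Repeated squaring mod 28: 8^1 ≡ 8, 8^2 ≡ 8² = 64 ≡ 8, 8^4 ≡ 8² = 64 ≡ 8, 8^8 ≡ 8² = 64 ≡ 8, 8^16 ≡ 8² = 64 ≡ 8. So 8^16 ≡ 8 (mod 28).
So f(6) = f(8) = 8 while 6 ≠ 8, so f is not injective.
A non-injective map from the 28-element set ℤ_{28} to itself takes at most 27 distinct values, so it cannot be surjective. Hence f is not surjective.
Since f is not surjective, we determine |image(f)|. Computing x^16 mod 28 for each x (by repeated squaring, reducing mod 28 at every step), the values f(0), f(1), …, f(27) are: 0, 1, 16, 25, 4, 9, 8, 21, 8, 9, 4, 25, 16, 1, 0, 1, 16, 25, 4, 9, 8, 21, 8, 9, 4, 25, 16, 1.
The distinct values are {0, 1, 4, 8, 9, 16, 21, 25}; there are 8 of them.

8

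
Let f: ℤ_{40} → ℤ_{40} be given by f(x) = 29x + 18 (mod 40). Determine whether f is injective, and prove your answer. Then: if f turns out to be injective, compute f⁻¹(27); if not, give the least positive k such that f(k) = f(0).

21

Recall that f is injective if f(a) = f(b) implies a = b.
If f(a) = f(b), then 29a ≡ 29b (mod 40). Because gcd(29, 40) = 1, we may cancel 29 to get a ≡ b (mod 40).
Therefore f is injective.
We now compute 29⁻¹ mod 40 explicitly. Euclid's algorithm: 40 = 1·29 + 11, 29 = 2·11 + 7, 11 = 1·7 + 4, 7 = 1·4 + 3, 4 = 1·3 + 1; back-substituting gives 1 = 29·29 − 21·40, so 29⁻¹ ≡ 29 (mod 40).
Since f is injective, we find f⁻¹(27): we need 29x ≡ 27 − 18 ≡ 9 (mod 40). Using 29⁻¹ = 29: x ≡ 29·9 = 261 = 6·40 + 21, so x = 21.
Check: f(21) = 29·21 + 18 = 627 = 15·40 + 27 ≡ 27 (mod 40).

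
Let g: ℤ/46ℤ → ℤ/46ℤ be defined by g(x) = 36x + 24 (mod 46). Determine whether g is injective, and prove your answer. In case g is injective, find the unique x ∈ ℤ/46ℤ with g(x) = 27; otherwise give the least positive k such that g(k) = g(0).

Recall: injectivity means: for all u, v in the domain, g(u) = g(v) implies u = v.
We have gcd(36, 46) = 2 > 1. Taking u = 0 and v = 23: g(0) = 24 and g(23) = 36·23 + 24 = 852 ≡ 24 (mod 46).
So g(0) = g(23) while 0 ≠ 23, hence g is not injective.
Since g is not injective, we find the least positive k with g(k) = g(0): this means 36k ≡ 0 (mod 46), i.e. 46 ∣ 36k. Since gcd(36, 46) = 2, dividing through by 2 this holds exactly when 23 ∣ 18k, and as gcd(18, 23) = 1, exactly when 23 ∣ k.
The smallest positive such k is 23.

23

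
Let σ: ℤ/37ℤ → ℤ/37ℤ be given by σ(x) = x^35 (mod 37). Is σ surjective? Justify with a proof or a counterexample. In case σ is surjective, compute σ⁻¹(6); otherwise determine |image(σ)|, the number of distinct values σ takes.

Since 37 is prime, the nonzero elements of ℤ/37ℤ form a cyclic group of order 36.
As gcd(35, 36) = 1, raising to the 35th power is a bijection on this group: if x_1^35 ≡ x_2^35 then (x_1x_2^{−1})^35 = 1, and the only element of order dividing gcd(35, 36) = 1 is 1, so x_1 = x_2.
With σ(0) = 0 this makes σ injective on all of ℤ/37ℤ, hence bijective (finite equal-size domain and codomain). In particular σ is surjective.
Since σ is surjective, we find the preimage of 6. The inverse of x ↦ x^35 on (ℤ/37ℤ)^× is x ↦ x^35, because 35·35 = 1225 = 34·36 + 1 ≡ 1 (mod 36) and x^{36} = 1 for x ≠ 0 (Fermat). So σ⁻¹(6) = 6^35 mod 37.
Repeated squaring mod 37: 6^1 ≡ 6, 6^2 ≡ 6² = 36, 6^4 ≡ 36² = 1296 ≡ 1, 6^8 ≡ 1² = 1, 6^16 ≡ 1² = 1, 6^32 ≡ 1² = 1. Since 35 = 32 + 2 + 1, 6^35 ≡ 1·36·6: 1·36 = 36, then 36·6 = 216 ≡ 31. So 6^35 ≡ 31 (mod 37).
Hence σ⁻¹(6) = 31.

31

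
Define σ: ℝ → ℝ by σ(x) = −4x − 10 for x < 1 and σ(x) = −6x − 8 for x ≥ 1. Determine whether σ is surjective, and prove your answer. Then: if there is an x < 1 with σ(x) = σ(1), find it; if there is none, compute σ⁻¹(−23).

5/2

Both pieces are strictly decreasing (slopes −4 and −6), so each is injective on its own interval.
The left piece maps (−∞, 1) onto (−14, ∞); the right piece maps [1, ∞) onto (−∞, −14].
These images together cover ℝ, so σ is surjective.
Because the two images are disjoint, no x < 1 has σ(x) = σ(1), so we compute σ⁻¹(−23): −23 lies in (−∞, −14], so solve −6x − 8 = −23: x = (−23 + 8)/(−6) = 5/2.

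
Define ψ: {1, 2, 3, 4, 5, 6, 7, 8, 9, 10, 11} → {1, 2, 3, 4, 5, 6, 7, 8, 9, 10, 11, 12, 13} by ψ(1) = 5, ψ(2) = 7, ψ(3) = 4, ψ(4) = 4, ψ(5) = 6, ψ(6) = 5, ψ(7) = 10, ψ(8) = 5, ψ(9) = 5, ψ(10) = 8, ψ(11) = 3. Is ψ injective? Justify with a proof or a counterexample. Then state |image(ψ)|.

ψ(3) = 4 = ψ(4) with 3 ≠ 4, so ψ is not injective.
The image of ψ is {3, 4, 5, 6, 7, 8, 10}, which has 7 elements.

7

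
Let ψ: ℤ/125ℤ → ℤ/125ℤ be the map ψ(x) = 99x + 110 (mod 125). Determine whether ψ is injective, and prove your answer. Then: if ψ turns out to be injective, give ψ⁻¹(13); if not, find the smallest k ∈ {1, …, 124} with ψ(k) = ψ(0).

If ψ(a) = ψ(b), then 99a ≡ 99b (mod 125). Because gcd(99, 125) = 1, we may cancel 99 to get a ≡ b (mod 125).
Therefore ψ is injective.
We now compute 99⁻¹ mod 125 explicitly. Euclid's algorithm: 125 = 1·99 + 26, 99 = 3·26 + 21, 26 = 1·21 + 5, 21 = 4·5 + 1; back-substituting gives 1 = 24·99 − 19·125, so 99⁻¹ ≡ 24 (mod 125).
Since ψ is injective, we compute ψ⁻¹(13): solve 99x + 110 ≡ 13 (mod 125), i.e. 99x ≡ 28 (mod 125).
Multiplying by 99⁻¹ = 24 gives x ≡ 24·28 = 672 = 5·125 + 47 ≡ 47 (mod 125).
Check: ψ(47) = 99·47 + 110 = 4763 = 38·125 + 13 ≡ 13 (mod 125).

47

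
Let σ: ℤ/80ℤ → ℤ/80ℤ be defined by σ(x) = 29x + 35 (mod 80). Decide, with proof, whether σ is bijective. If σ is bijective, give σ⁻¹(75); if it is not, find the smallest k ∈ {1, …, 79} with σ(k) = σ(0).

40

By definition, injectivity means: for all a, b in the domain, σ(a) = σ(b) implies a = b.
If σ(a) = σ(b), then 29a ≡ 29b (mod 80). Because gcd(29, 80) = 1, we may cancel 29 to get a ≡ b (mod 80).
We now compute 29⁻¹ mod 80 explicitly. Euclid's algorithm: 80 = 2·29 + 22, 29 = 1·22 + 7, 22 = 3·7 + 1; back-substituting gives 1 = 69·29 − 25·80, so 29⁻¹ ≡ 69 (mod 80).
Then y ↦ 69(y − 35) is a two-sided inverse to σ, so every y ∈ ℤ/80ℤ has a preimage.
So σ is bijective.
Since σ is bijective, we find σ⁻¹(75): we need 29x ≡ 75 − 35 ≡ 40 (mod 80). Using 29⁻¹ = 69: x ≡ 69·40 = 2760 = 34·80 + 40, so x = 40.
Check: σ(40) = 29·40 + 35 = 1195 = 14·80 + 75 ≡ 75 (mod 80).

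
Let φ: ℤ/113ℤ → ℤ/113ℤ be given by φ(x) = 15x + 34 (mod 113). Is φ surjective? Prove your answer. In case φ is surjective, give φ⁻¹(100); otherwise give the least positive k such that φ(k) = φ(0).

Since gcd(15, 113) = 1, 15 is invertible modulo 113. Euclid's algorithm: 113 = 7·15 + 8, 15 = 1·8 + 7, 8 = 1·7 + 1; back-substituting gives 1 = 98·15 − 13·113, so 15⁻¹ ≡ 98 (mod 113).
Then y ↦ 98(y − 34) is a two-sided inverse to φ, so every y ∈ ℤ/113ℤ has a preimage.
Hence φ is surjective.
Since φ is surjective, we find φ⁻¹(100): we need 15x ≡ 100 − 34 ≡ 66 (mod 113). Using 15⁻¹ = 98: x ≡ 98·66 = 6468 = 57·113 + 27, so x = 27.
Check: φ(27) = 15·27 + 34 = 439 = 3·113 + 100 ≡ 100 (mod 113).

27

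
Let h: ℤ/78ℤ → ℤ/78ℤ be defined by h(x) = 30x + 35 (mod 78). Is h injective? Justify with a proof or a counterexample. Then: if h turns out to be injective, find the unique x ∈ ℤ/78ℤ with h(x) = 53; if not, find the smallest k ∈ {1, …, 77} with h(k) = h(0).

13

We have gcd(30, 78) = 6 > 1. Taking u = 0 and v = 13: h(0) = 35 and h(13) = 30·13 + 35 = 425 ≡ 35 (mod 78).
So h(0) = h(13) while 0 ≠ 13, so h is not injective.
Since h is not injective, we find the least positive k with h(k) = h(0): this means 30k ≡ 0 (mod 78), i.e. 78 ∣ 30k. Since gcd(30, 78) = 6, dividing through by 6 this holds exactly when 13 ∣ 5k, and as gcd(5, 13) = 1, exactly when 13 ∣ k.
The smallest positive such k is 13.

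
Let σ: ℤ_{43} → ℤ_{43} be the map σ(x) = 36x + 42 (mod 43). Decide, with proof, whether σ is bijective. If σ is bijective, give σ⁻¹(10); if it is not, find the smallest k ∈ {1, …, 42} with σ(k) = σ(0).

If σ(u) = σ(v), then 36u ≡ 36v (mod 43). Because gcd(36, 43) = 1, we may cancel 36 to get u ≡ v (mod 43).
We now compute 36⁻¹ mod 43 explicitly. Euclid's algorithm: 43 = 1·36 + 7, 36 = 5·7 + 1; back-substituting gives 1 = 6·36 − 5·43, so 36⁻¹ ≡ 6 (mod 43).
Then y ↦ 6(y − 42) is a two-sided inverse to σ, so every y ∈ ℤ_{43} has a preimage.
Thus σ is bijective.
Since σ is bijective, we compute σ⁻¹(10): solve 36x + 42 ≡ 10 (mod 43), i.e. 36x ≡ 11 (mod 43).
Multiplying by 36⁻¹ = 6 gives x ≡ 6·11 = 66 = 1·43 + 23 ≡ 23 (mod 43).
Check: σ(23) = 36·23 + 42 = 870 = 20·43 + 10 ≡ 10 (mod 43).

23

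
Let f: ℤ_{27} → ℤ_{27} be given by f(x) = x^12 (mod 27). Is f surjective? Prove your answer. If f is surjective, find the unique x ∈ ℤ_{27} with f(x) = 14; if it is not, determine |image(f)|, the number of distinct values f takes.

f(0) = 0^12 = 0.
f(3): Repeated squaring mod 27: 3^1 ≡ 3, 3^2 ≡ 3² = 9, 3^4 ≡ 9² = 81 ≡ 0, 3^8 ≡ 0² = 0. Since 12 = 8 + 4, 3^12 ≡ 0·0: 0·0 = 0. So 3^12 ≡ 0 (mod 27).
So f(0) = f(3) = 0 while 0 ≠ 3, hence f is not injective.
A non-injective map from the 27-element set ℤ_{27} to itself takes at most 26 distinct values, so it cannot be surjective. Thus f is not surjective.
Since f is not surjective, we determine |image(f)|. Computing x^12 mod 27 for each x (by repeated squaring, reducing mod 27 at every step), the values f(0), f(1), …, f(26) are: 0, 1, 19, 0, 10, 10, 0, 19, 1, 0, 1, 19, 0, 10, 10, 0, 19, 1, 0, 1, 19, 0, 10, 10, 0, 19, 1.
The distinct values are {0, 1, 10, 19}; there are 4 of them.

4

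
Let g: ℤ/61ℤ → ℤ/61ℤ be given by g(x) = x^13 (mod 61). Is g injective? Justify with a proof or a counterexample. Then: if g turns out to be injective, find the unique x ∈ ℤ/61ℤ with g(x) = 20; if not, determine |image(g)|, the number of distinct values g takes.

Since 61 is prime, the nonzero elements of ℤ/61ℤ form a cyclic group of order 60.
As gcd(13, 60) = 1, raising to the 13th power is a bijection on this group: if a^13 ≡ b^13 then (ab^{−1})^13 = 1, and the only element of order dividing gcd(13, 60) = 1 is 1, so a = b.
With g(0) = 0 this makes g injective on all of ℤ/61ℤ, hence bijective (finite equal-size domain and codomain). In particular g is injective.
Since g is injective, we find the preimage of 20. The inverse of x ↦ x^13 on (ℤ/61ℤ)^× is x ↦ x^37, because 13·37 = 481 = 8·60 + 1 ≡ 1 (mod 60) and x^{60} = 1 for x ≠ 0 (Fermat). So g⁻¹(20) = 20^37 mod 61.
Repeated squaring mod 61: 20^1 ≡ 20, 20^2 ≡ 20² = 400 ≡ 34, 20^4 ≡ 34² = 1156 ≡ 58, 20^8 ≡ 58² = 3364 ≡ 9, 20^16 ≡ 9² = 81 ≡ 20, 20^32 ≡ 20² = 400 ≡ 34. Since 37 = 32 + 4 + 1, 20^37 ≡ 34·58·20: 34·58 = 1972 ≡ 20, then 20·20 = 400 ≡ 34. So 20^37 ≡ 34 (mod 61).
Hence g⁻¹(20) = 34.

34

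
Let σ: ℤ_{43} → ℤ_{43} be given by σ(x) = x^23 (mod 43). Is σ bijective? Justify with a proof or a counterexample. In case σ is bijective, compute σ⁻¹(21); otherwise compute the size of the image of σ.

Since 43 is prime, the nonzero elements of ℤ_{43} form a cyclic group of order 42.
As gcd(23, 42) = 1, raising to the 23rd power is a bijection on this group: if x_1^23 ≡ x_2^23 then (x_1x_2^{−1})^23 = 1, and the only element of order dividing gcd(23, 42) = 1 is 1, so x_1 = x_2.
With σ(0) = 0 this makes σ injective on all of ℤ_{43}, hence bijective (finite equal-size domain and codomain). In particular σ is bijective.
Since σ is bijective, we find the preimage of 21. The inverse of x ↦ x^23 on (ℤ_{43})^× is x ↦ x^11, because 23·11 = 253 = 6·42 + 1 ≡ 1 (mod 42) and x^{42} = 1 for x ≠ 0 (Fermat). So σ⁻¹(21) = 21^11 mod 43.
Repeated squaring mod 43: 21^1 ≡ 21, 21^2 ≡ 21² = 441 ≡ 11, 21^4 ≡ 11² = 121 ≡ 35, 21^8 ≡ 35² = 1225 ≡ 21. Since 11 = 8 + 2 + 1, 21^11 ≡ 21·11·21: 21·11 = 231 ≡ 16, then 16·21 = 336 ≡ 35. So 21^11 ≡ 35 (mod 43).
Hence σ⁻¹(21) = 35.

35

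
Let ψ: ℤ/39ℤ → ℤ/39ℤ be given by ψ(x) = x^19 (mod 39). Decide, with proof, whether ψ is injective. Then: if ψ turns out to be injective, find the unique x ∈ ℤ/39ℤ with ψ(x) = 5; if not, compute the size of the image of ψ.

Computing x^19 mod 39 for each x (by repeated squaring, reducing mod 39 at every step), the values ψ(0), ψ(1), …, ψ(38) are: 0, 1, 11, 3, 4, 8, 33, 19, 5, 9, 10, 2, 12, 13, 14, 24, 16, 17, 21, 7, 32, 18, 22, 23, 15, 25, 26, 27, 37, 29, 30, 34, 20, 6, 31, 35, 36, 28, 38.
Every element of ℤ/39ℤ appears exactly once in this list, so ψ is a bijection, and in particular injective.
Since ψ is injective, we read off the preimage of 5 from the same table: ψ(8) = 5, so ψ⁻¹(5) = 8.

8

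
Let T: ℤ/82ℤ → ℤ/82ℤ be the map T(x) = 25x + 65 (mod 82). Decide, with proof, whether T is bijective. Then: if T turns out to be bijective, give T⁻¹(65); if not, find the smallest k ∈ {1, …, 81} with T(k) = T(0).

If T(a) = T(b), then 25a ≡ 25b (mod 82). Because gcd(25, 82) = 1, we may cancel 25 to get a ≡ b (mod 82).
We now compute 25⁻¹ mod 82 explicitly. Euclid's algorithm: 82 = 3·25 + 7, 25 = 3·7 + 4, 7 = 1·4 + 3, 4 = 1·3 + 1; back-substituting gives 1 = 23·25 − 7·82, so 25⁻¹ ≡ 23 (mod 82).
For any y ∈ ℤ/82ℤ, x = 23(y − 65) mod 82 satisfies T(x) = 25·23(y − 65) + 65 ≡ y (since 25·23 ≡ 1 mod 82). So every y has a preimage.
Hence T is bijective.
Since T is bijective, we find T⁻¹(65): we need 25x ≡ 65 − 65 ≡ 0 (mod 82). Using 25⁻¹ = 23: x ≡ 23·0 = 0, so x = 0.
Check: T(0) = 25·0 + 65 = 65 ≡ 65 (mod 82).

0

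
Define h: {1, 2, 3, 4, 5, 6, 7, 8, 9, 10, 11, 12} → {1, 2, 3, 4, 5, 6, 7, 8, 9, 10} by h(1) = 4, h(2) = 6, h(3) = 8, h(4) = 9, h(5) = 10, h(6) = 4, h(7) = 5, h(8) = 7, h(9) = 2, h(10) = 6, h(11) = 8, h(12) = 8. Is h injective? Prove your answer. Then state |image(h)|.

h(1) = 4 = h(6) with 1 ≠ 6, so h is not injective.
The image of h is {2, 4, 5, 6, 7, 8, 9, 10}, which has 8 elements.

8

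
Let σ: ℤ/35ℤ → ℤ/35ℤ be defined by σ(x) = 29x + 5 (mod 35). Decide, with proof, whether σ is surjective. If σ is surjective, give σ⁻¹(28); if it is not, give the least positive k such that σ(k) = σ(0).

2

Since gcd(29, 35) = 1, 29 is invertible modulo 35. Euclid's algorithm: 35 = 1·29 + 6, 29 = 4·6 + 5, 6 = 1·5 + 1; back-substituting gives 1 = 29·29 − 24·35, so 29⁻¹ ≡ 29 (mod 35).
For any y ∈ ℤ/35ℤ, x = 29(y − 5) mod 35 satisfies σ(x) = 29·29(y − 5) + 5 ≡ y (since 29·29 ≡ 1 mod 35). So every y has a preimage.
Thus σ is surjective.
Since σ is surjective, we compute σ⁻¹(28): solve 29x + 5 ≡ 28 (mod 35), i.e. 29x ≡ 23 (mod 35).
Multiplying by 29⁻¹ = 29 gives x ≡ 29·23 = 667 = 19·35 + 2 ≡ 2 (mod 35).
Check: σ(2) = 29·2 + 5 = 63 = 1·35 + 28 ≡ 28 (mod 35).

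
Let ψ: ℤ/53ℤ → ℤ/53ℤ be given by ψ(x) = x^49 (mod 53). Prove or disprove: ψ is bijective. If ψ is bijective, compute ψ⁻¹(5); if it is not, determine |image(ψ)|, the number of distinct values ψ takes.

Since 53 is prime, the nonzero elements of ℤ/53ℤ form a cyclic group of order 52.
As gcd(49, 52) = 1, raising to the 49th power is a bijection on this group: if a^49 ≡ b^49 then (ab^{−1})^49 = 1, and the only element of order dividing gcd(49, 52) = 1 is 1, so a = b.
With ψ(0) = 0 this makes ψ injective on all of ℤ/53ℤ, hence bijective (finite equal-size domain and codomain). In particular ψ is bijective.
Since ψ is bijective, we find the preimage of 5. The inverse of x ↦ x^49 on (ℤ/53ℤ)^× is x ↦ x^17, because 49·17 = 833 = 16·52 + 1 ≡ 1 (mod 52) and x^{52} = 1 for x ≠ 0 (Fermat). So ψ⁻¹(5) = 5^17 mod 53.
Repeated squaring mod 53: 5^1 ≡ 5, 5^2 ≡ 5² = 25, 5^4 ≡ 25² = 625 ≡ 42, 5^8 ≡ 42² = 1764 ≡ 15, 5^16 ≡ 15² = 225 ≡ 13. Since 17 = 16 + 1, 5^17 ≡ 13·5: 13·5 = 65 ≡ 12. So 5^17 ≡ 12 (mod 53).
Hence ψ⁻¹(5) = 12.

12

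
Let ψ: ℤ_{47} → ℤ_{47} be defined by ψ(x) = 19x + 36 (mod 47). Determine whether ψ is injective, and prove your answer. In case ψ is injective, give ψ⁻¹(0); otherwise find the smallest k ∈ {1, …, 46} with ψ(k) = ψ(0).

8

By definition, ψ is injective when ψ(u) = ψ(v) forces u = v.
If ψ(u) = ψ(v), then 19u ≡ 19v (mod 47). Because gcd(19, 47) = 1, we may cancel 19 to get u ≡ v (mod 47).
So ψ is injective.
We now compute 19⁻¹ mod 47 explicitly. Euclid's algorithm: 47 = 2·19 + 9, 19 = 2·9 + 1; back-substituting gives 1 = 5·19 − 2·47, so 19⁻¹ ≡ 5 (mod 47).
Since ψ is injective, we compute ψ⁻¹(0): solve 19x + 36 ≡ 0 (mod 47), i.e. 19x ≡ 11 (mod 47).
Multiplying by 19⁻¹ = 5 gives x ≡ 5·11 = 55 = 1·47 + 8 ≡ 8 (mod 47).
Check: ψ(8) = 19·8 + 36 = 188 = 4·47 + 0 ≡ 0 (mod 47).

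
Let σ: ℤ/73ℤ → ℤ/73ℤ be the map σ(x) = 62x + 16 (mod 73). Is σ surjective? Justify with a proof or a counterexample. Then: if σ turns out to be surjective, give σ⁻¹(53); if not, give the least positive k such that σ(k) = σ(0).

63

By definition, surjectivity means every element of the codomain has a preimage under σ.
Since gcd(62, 73) = 1, 62 is invertible modulo 73. Euclid's algorithm: 73 = 1·62 + 11, 62 = 5·11 + 7, 11 = 1·7 + 4, 7 = 1·4 + 3, 4 = 1·3 + 1; back-substituting gives 1 = 53·62 − 45·73, so 62⁻¹ ≡ 53 (mod 73).
For any y ∈ ℤ/73ℤ, x = 53(y − 16) mod 73 satisfies σ(x) = 62·53(y − 16) + 16 ≡ y (since 62·53 ≡ 1 mod 73). So every y has a preimage.
So σ is surjective.
Since σ is surjective, we find σ⁻¹(53): we need 62x ≡ 53 − 16 ≡ 37 (mod 73). Using 62⁻¹ = 53: x ≡ 53·37 = 1961 = 26·73 + 63, so x = 63.
Check: σ(63) = 62·63 + 16 = 3922 = 53·73 + 53 ≡ 53 (mod 73).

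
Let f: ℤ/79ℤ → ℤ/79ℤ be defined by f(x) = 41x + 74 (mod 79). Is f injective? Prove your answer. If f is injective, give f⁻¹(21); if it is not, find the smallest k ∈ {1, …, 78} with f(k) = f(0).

If f(s) = f(t), then 41s ≡ 41t (mod 79). Because gcd(41, 79) = 1, we may cancel 41 to get s ≡ t (mod 79).
Hence f is injective.
We now compute 41⁻¹ mod 79 explicitly. Euclid's algorithm: 79 = 1·41 + 38, 41 = 1·38 + 3, 38 = 12·3 + 2, 3 = 1·2 + 1; back-substituting gives 1 = 27·41 − 14·79, so 41⁻¹ ≡ 27 (mod 79).
Since f is injective, we compute f⁻¹(21): solve 41x + 74 ≡ 21 (mod 79), i.e. 41x ≡ 26 (mod 79).
Multiplying by 41⁻¹ = 27 gives x ≡ 27·26 = 702 = 8·79 + 70 ≡ 70 (mod 79).
Check: f(70) = 41·70 + 74 = 2944 = 37·79 + 21 ≡ 21 (mod 79).

70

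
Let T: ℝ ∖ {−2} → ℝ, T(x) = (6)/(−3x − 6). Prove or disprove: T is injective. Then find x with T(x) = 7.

Suppose T(u) = T(v). Cross-multiplying: (6)(−3v − 6) = (6)(−3u − 6).
Expanding both sides and cancelling the symmetric terms leaves 18·(u − v) = 0. Since 18 ≠ 0, u = v. Therefore T is injective.
Solving T(x) = 7: cross-multiplying gives 6 = 7(−3x − 6), which rearranges to 21x = −48, so x = −16/7.

-16/7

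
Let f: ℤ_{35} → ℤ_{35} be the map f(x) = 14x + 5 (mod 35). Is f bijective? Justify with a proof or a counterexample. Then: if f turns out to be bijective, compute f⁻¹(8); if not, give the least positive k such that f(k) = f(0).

5

Recall that injectivity means: for all u, v in the domain, f(u) = f(v) implies u = v.
We have gcd(14, 35) = 7 > 1. Taking u = 0 and v = 5: f(0) = 5 and f(5) = 14·5 + 5 = 75 ≡ 5 (mod 35).
So f(0) = f(5) while 0 ≠ 5, therefore f is not injective, hence not bijective.
Since f is not bijective, we find the least positive k with f(k) = f(0): this means 14k ≡ 0 (mod 35), i.e. 35 ∣ 14k. Since gcd(14, 35) = 7, dividing through by 7 this holds exactly when 5 ∣ 2k, and as gcd(2, 5) = 1, exactly when 5 ∣ k.
The smallest positive such k is 5.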